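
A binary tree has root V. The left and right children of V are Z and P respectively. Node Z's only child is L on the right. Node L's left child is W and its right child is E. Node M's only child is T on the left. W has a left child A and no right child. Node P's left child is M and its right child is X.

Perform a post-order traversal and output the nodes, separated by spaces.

A W E L Z T M X P V

Post-order visits the left subtree, then the right subtree, then the node.
At V: go left to Z.
  At Z: no left child.
  At Z: go right to L.
    At L: go left to W.
      At W: go left to A.
        A is a leaf — visit A.
      At W: no right child.
      Visit W.
    At L: go right to E.
      E is a leaf — visit E.
    Visit L.
  Visit Z.
At V: go right to P.
  At P: go left to M.
    At M: go left to T.
      T is a leaf — visit T.
    At M: no right child.
    Visit M.
  At P: go right to X.
    X is a leaf — visit X.
  Visit P.
Visit V.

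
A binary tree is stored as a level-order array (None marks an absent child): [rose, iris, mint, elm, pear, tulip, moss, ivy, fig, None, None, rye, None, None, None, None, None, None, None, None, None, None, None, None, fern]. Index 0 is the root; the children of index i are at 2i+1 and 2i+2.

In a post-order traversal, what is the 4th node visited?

pear

Post-order visits the left subtree, then the right subtree, then the node.
At rose: go left to iris.
  At iris: go left to elm.
    At elm: go left to ivy.
      ivy is a leaf — visit ivy.
    At elm: go right to fig.
      fig is a leaf — visit fig.
    Visit elm.
  At iris: go right to pear.
    pear is a leaf — visit pear.
  Visit iris.
At rose: go right to mint.
  At mint: go left to tulip.
    At tulip: go left to rye.
      At rye: no left child.
      At rye: go right to fern.
        fern is a leaf — visit fern.
      Visit rye.
    At tulip: no right child.
    Visit tulip.
  At mint: go right to moss.
    moss is a leaf — visit moss.
  Visit mint.
Visit rose.
Full post-order sequence: ivy, fig, elm, pear, iris, fern, rye, tulip, moss, mint, rose.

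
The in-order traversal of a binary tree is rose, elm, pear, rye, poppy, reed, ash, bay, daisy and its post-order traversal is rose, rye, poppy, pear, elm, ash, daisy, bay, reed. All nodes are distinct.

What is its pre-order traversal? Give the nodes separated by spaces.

reed elm rose pear poppy rye bay ash daisy

The last element of post-order is the root; it splits in-order into left and right subtrees.
Root reed: left subtree has 5 nodes {rose, elm, pear, rye, poppy}, right has 3 {ash, bay, daisy}.
  Root elm: left subtree has 1 node {rose}, right has 3 {pear, rye, poppy}.
    Root pear: left subtree has 0 nodes { }, right has 2 {rye, poppy}.
      Root poppy: left subtree has 1 node {rye}, right has 0 { }.
  Root bay: left subtree has 1 node {ash}, right has 1 {daisy}.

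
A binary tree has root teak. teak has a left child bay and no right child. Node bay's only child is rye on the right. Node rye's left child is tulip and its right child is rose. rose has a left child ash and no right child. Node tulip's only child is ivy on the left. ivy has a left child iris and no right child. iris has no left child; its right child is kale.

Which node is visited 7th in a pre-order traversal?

kale

Pre-order visits the node, then its left subtree, then its right subtree.
Visit teak.
At teak: go left to bay.
  Visit bay.
  At bay: no left child.
  At bay: go right to rye.
    Visit rye.
    At rye: go left to tulip.
      Visit tulip.
      At tulip: go left to ivy.
        Visit ivy.
        At ivy: go left to iris.
          Visit iris.
          At iris: no left child.
          At iris: go right to kale.
            kale is a leaf — visit kale.
        At ivy: no right child.
      At tulip: no right child.
    At rye: go right to rose.
      Visit rose.
      At rose: go left to ash.
        ash is a leaf — visit ash.
      At rose: no right child.
At teak: no right child.
Full pre-order sequence: teak, bay, rye, tulip, ivy, iris, kale, rose, ash.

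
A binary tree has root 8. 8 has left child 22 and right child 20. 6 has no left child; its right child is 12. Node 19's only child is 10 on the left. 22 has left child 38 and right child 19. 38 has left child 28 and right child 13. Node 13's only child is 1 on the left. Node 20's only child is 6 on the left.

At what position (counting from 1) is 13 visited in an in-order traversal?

4

In-order visits the left subtree, then the node, then the right subtree.
At 8: go left to 22.
  At 22: go left to 38.
    At 38: go left to 28.
      28 is a leaf — visit 28.
    Visit 38.
    At 38: go right to 13.
      At 13: go left to 1.
        1 is a leaf — visit 1.
      Visit 13.
      At 13: no right child.
  Visit 22.
  At 22: go right to 19.
    At 19: go left to 10.
      10 is a leaf — visit 10.
    Visit 19.
    At 19: no right child.
Visit 8.
At 8: go right to 20.
  At 20: go left to 6.
    At 6: no left child.
    Visit 6.
    At 6: go right to 12.
      12 is a leaf — visit 12.
  Visit 20.
  At 20: no right child.
Full in-order sequence: 28, 38, 1, 13, 22, 10, 19, 8, 6, 12, 20.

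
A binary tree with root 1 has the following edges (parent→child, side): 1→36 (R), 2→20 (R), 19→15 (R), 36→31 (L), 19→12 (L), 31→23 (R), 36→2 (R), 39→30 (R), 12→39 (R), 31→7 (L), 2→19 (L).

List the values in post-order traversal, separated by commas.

7, 23, 31, 30, 39, 12, 15, 19, 20, 2, 36, 1

Post-order visits the left subtree, then the right subtree, then the node.
At 1: no left child.
At 1: go right to 36.
  At 36: go left to 31.
    At 31: go left to 7.
      7 is a leaf — visit 7.
    At 31: go right to 23.
      23 is a leaf — visit 23.
    Visit 31.
  At 36: go right to 2.
    At 2: go left to 19.
      At 19: go left to 12.
        At 12: no left child.
        At 12: go right to 39.
          At 39: no left child.
          At 39: go right to 30.
            30 is a leaf — visit 30.
          Visit 39.
        Visit 12.
      At 19: go right to 15.
        15 is a leaf — visit 15.
      Visit 19.
    At 2: go right to 20.
      20 is a leaf — visit 20.
    Visit 2.
  Visit 36.
Visit 1.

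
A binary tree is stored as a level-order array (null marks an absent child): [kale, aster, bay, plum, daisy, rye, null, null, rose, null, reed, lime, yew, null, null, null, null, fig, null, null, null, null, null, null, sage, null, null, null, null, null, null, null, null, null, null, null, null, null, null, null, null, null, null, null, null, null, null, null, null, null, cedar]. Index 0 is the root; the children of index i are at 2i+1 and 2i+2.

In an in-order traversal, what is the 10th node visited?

In-order visits the left subtree, then the node, then the right subtree.
At kale: go left to aster.
  At aster: go left to plum.
    At plum: no left child.
    Visit plum.
    At plum: go right to rose.
      At rose: go left to fig.
        fig is a leaf — visit fig.
      Visit rose.
      At rose: no right child.
  Visit aster.
  At aster: go right to daisy.
    At daisy: no left child.
    Visit daisy.
    At daisy: go right to reed.
      reed is a leaf — visit reed.
Visit kale.
At kale: go right to bay.
  At bay: go left to rye.
    At rye: go left to lime.
      At lime: no left child.
      Visit lime.
      At lime: go right to sage.
        At sage: no left child.
        Visit sage.
        At sage: go right to cedar.
          cedar is a leaf — visit cedar.
    Visit rye.
    At rye: go right to yew.
      yew is a leaf — visit yew.
  Visit bay.
  At bay: no right child.
Full in-order sequence: plum, fig, rose, aster, daisy, reed, kale, lime, sage, cedar, rye, yew, bay.

cedar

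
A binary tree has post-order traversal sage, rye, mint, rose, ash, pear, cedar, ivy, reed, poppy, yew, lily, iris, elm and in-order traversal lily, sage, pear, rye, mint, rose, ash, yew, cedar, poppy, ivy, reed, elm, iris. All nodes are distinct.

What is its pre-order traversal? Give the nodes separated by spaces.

The last element of post-order is the root; it splits in-order into left and right subtrees.
Root elm: left subtree has 12 nodes {lily, sage, pear, rye, mint, rose, ash, yew, cedar, poppy, ivy, reed}, right has 1 {iris}.
  Root lily: left subtree has 0 nodes { }, right has 11 {sage, pear, rye, mint, rose, ash, yew, cedar, poppy, ivy, reed}.
    Root yew: left subtree has 6 nodes {sage, pear, rye, mint, rose, ash}, right has 4 {cedar, poppy, ivy, reed}.
      Root pear: left subtree has 1 node {sage}, right has 4 {rye, mint, rose, ash}.
        Root ash: left subtree has 3 nodes {rye, mint, rose}, right has 0 { }.
          Root rose: left subtree has 2 nodes {rye, mint}, right has 0 { }.
            Root mint: left subtree has 1 node {rye}, right has 0 { }.
      Root poppy: left subtree has 1 node {cedar}, right has 2 {ivy, reed}.
        Root reed: left subtree has 1 node {ivy}, right has 0 { }.

elm lily yew pear sage ash rose mint rye poppy cedar reed ivy iris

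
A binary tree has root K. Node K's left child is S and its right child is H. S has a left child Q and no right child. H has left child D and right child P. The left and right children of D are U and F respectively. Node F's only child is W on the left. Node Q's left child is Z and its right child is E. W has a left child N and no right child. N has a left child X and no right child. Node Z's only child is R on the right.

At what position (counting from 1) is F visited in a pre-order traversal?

Pre-order visits the node, then its left subtree, then its right subtree.
Visit K.
At K: go left to S.
  Visit S.
  At S: go left to Q.
    Visit Q.
    At Q: go left to Z.
      Visit Z.
      At Z: no left child.
      At Z: go right to R.
        R is a leaf — visit R.
    At Q: go right to E.
      E is a leaf — visit E.
  At S: no right child.
At K: go right to H.
  Visit H.
  At H: go left to D.
    Visit D.
    At D: go left to U.
      U is a leaf — visit U.
    At D: go right to F.
      Visit F.
      At F: go left to W.
        Visit W.
        At W: go left to N.
          Visit N.
          At N: go left to X.
            X is a leaf — visit X.
          At N: no right child.
        At W: no right child.
      At F: no right child.
  At H: go right to P.
    P is a leaf — visit P.
Full pre-order sequence: K, S, Q, Z, R, E, H, D, U, F, W, N, X, P.

10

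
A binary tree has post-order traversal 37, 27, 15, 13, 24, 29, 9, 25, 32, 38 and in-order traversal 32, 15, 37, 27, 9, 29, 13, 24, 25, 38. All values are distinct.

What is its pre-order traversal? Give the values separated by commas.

The last element of post-order is the root; it splits in-order into left and right subtrees.
Root 38: left subtree has 9 nodes {32, 15, 37, 27, 9, 29, 13, 24, 25}, right has 0 { }.
  Root 32: left subtree has 0 nodes { }, right has 8 {15, 37, 27, 9, 29, 13, 24, 25}.
    Root 25: left subtree has 7 nodes {15, 37, 27, 9, 29, 13, 24}, right has 0 { }.
      Root 9: left subtree has 3 nodes {15, 37, 27}, right has 3 {29, 13, 24}.
        Root 15: left subtree has 0 nodes { }, right has 2 {37, 27}.
          Root 27: left subtree has 1 node {37}, right has 0 { }.
        Root 29: left subtree has 0 nodes { }, right has 2 {13, 24}.
          Root 24: left subtree has 1 node {13}, right has 0 { }.

38, 32, 25, 9, 15, 27, 37, 29, 24, 13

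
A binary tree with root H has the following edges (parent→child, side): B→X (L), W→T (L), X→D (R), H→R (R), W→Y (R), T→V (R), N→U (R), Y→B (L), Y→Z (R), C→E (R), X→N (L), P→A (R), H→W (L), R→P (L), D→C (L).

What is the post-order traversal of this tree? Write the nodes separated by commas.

V, T, U, N, E, C, D, X, B, Z, Y, W, A, P, R, H

Post-order visits the left subtree, then the right subtree, then the node.
At H: go left to W.
  At W: go left to T.
    At T: no left child.
    At T: go right to V.
      V is a leaf — visit V.
    Visit T.
  At W: go right to Y.
    At Y: go left to B.
      At B: go left to X.
        At X: go left to N.
          At N: no left child.
          At N: go right to U.
            U is a leaf — visit U.
          Visit N.
        At X: go right to D.
          At D: go left to C.
            At C: no left child.
            At C: go right to E.
              E is a leaf — visit E.
            Visit C.
          At D: no right child.
          Visit D.
        Visit X.
      At B: no right child.
      Visit B.
    At Y: go right to Z.
      Z is a leaf — visit Z.
    Visit Y.
  Visit W.
At H: go right to R.
  At R: go left to P.
    At P: no left child.
    At P: go right to A.
      A is a leaf — visit A.
    Visit P.
  At R: no right child.
  Visit R.
Visit H.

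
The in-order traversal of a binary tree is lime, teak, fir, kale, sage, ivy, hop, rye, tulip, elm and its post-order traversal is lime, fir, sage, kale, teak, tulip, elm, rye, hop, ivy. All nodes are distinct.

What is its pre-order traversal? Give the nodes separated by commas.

ivy, teak, lime, kale, fir, sage, hop, rye, elm, tulip

The last element of post-order is the root; it splits in-order into left and right subtrees.
Root ivy: left subtree has 5 nodes {lime, teak, fir, kale, sage}, right has 4 {hop, rye, tulip, elm}.
  Root teak: left subtree has 1 node {lime}, right has 3 {fir, kale, sage}.
    Root kale: left subtree has 1 node {fir}, right has 1 {sage}.
  Root hop: left subtree has 0 nodes { }, right has 3 {rye, tulip, elm}.
    Root rye: left subtree has 0 nodes { }, right has 2 {tulip, elm}.
      Root elm: left subtree has 1 node {tulip}, right has 0 { }.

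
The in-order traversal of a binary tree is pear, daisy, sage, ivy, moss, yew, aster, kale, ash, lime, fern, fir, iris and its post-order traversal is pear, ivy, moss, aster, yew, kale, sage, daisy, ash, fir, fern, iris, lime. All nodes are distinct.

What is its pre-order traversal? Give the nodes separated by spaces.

The last element of post-order is the root; it splits in-order into left and right subtrees.
Root lime: left subtree has 9 nodes {pear, daisy, sage, ivy, moss, yew, aster, kale, ash}, right has 3 {fern, fir, iris}.
  Root ash: left subtree has 8 nodes {pear, daisy, sage, ivy, moss, yew, aster, kale}, right has 0 { }.
    Root daisy: left subtree has 1 node {pear}, right has 6 {sage, ivy, moss, yew, aster, kale}.
      Root sage: left subtree has 0 nodes { }, right has 5 {ivy, moss, yew, aster, kale}.
        Root kale: left subtree has 4 nodes {ivy, moss, yew, aster}, right has 0 { }.
          Root yew: left subtree has 2 nodes {ivy, moss}, right has 1 {aster}.
            Root moss: left subtree has 1 node {ivy}, right has 0 { }.
  Root iris: left subtree has 2 nodes {fern, fir}, right has 0 { }.
    Root fern: left subtree has 0 nodes { }, right has 1 {fir}.

lime ash daisy pear sage kale yew moss ivy aster iris fern fir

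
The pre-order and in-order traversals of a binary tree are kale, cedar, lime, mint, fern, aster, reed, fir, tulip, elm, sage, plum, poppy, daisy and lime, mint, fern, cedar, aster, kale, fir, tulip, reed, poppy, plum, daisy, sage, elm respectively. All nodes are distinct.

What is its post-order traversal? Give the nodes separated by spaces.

fern mint lime aster cedar tulip fir poppy daisy plum sage elm reed kale

The first element of pre-order is the root; it splits in-order into left and right subtrees.
Root kale: left subtree has 5 nodes {lime, mint, fern, cedar, aster}, right has 8 {fir, tulip, reed, poppy, plum, daisy, sage, elm}.
  Root cedar: left subtree has 3 nodes {lime, mint, fern}, right has 1 {aster}.
    Root lime: left subtree has 0 nodes { }, right has 2 {mint, fern}.
      Root mint: left subtree has 0 nodes { }, right has 1 {fern}.
  Root reed: left subtree has 2 nodes {fir, tulip}, right has 5 {poppy, plum, daisy, sage, elm}.
    Root fir: left subtree has 0 nodes { }, right has 1 {tulip}.
    Root elm: left subtree has 4 nodes {poppy, plum, daisy, sage}, right has 0 { }.
      Root sage: left subtree has 3 nodes {poppy, plum, daisy}, right has 0 { }.
        Root plum: left subtree has 1 node {poppy}, right has 1 {daisy}.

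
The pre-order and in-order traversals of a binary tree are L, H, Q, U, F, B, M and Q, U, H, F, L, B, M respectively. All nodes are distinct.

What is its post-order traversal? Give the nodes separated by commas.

The first element of pre-order is the root; it splits in-order into left and right subtrees.
Root L: left subtree has 4 nodes {Q, U, H, F}, right has 2 {B, M}.
  Root H: left subtree has 2 nodes {Q, U}, right has 1 {F}.
    Root Q: left subtree has 0 nodes { }, right has 1 {U}.
  Root B: left subtree has 0 nodes { }, right has 1 {M}.

U, Q, F, H, M, B, L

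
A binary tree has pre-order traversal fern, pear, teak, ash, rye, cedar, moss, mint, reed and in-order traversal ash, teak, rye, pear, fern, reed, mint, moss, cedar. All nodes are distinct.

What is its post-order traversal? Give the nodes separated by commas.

ash, rye, teak, pear, reed, mint, moss, cedar, fern

The first element of pre-order is the root; it splits in-order into left and right subtrees.
Root fern: left subtree has 4 nodes {ash, teak, rye, pear}, right has 4 {reed, mint, moss, cedar}.
  Root pear: left subtree has 3 nodes {ash, teak, rye}, right has 0 { }.
    Root teak: left subtree has 1 node {ash}, right has 1 {rye}.
  Root cedar: left subtree has 3 nodes {reed, mint, moss}, right has 0 { }.
    Root moss: left subtree has 2 nodes {reed, mint}, right has 0 { }.
      Root mint: left subtree has 1 node {reed}, right has 0 { }.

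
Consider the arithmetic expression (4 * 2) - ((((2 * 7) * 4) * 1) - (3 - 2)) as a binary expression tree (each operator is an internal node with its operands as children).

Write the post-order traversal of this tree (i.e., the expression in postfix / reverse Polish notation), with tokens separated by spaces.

4 2 * 2 7 * 4 * 1 * 3 2 - - -

Post-order on an expression tree gives postfix notation: for each operator, emit left operand, right operand, then the operator.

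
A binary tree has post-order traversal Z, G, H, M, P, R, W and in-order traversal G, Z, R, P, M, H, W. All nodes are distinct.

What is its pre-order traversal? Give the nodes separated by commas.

W, R, G, Z, P, M, H

The last element of post-order is the root; it splits in-order into left and right subtrees.
Root W: left subtree has 6 nodes {G, Z, R, P, M, H}, right has 0 { }.
  Root R: left subtree has 2 nodes {G, Z}, right has 3 {P, M, H}.
    Root G: left subtree has 0 nodes { }, right has 1 {Z}.
    Root P: left subtree has 0 nodes { }, right has 2 {M, H}.
      Root M: left subtree has 0 nodes { }, right has 1 {H}.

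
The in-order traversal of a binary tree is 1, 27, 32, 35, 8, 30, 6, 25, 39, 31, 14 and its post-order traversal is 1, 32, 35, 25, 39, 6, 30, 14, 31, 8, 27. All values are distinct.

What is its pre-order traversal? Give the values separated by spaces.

27 1 8 35 32 31 30 6 39 25 14

The last element of post-order is the root; it splits in-order into left and right subtrees.
Root 27: left subtree has 1 node {1}, right has 9 {32, 35, 8, 30, 6, 25, 39, 31, 14}.
  Root 8: left subtree has 2 nodes {32, 35}, right has 6 {30, 6, 25, 39, 31, 14}.
    Root 35: left subtree has 1 node {32}, right has 0 { }.
    Root 31: left subtree has 4 nodes {30, 6, 25, 39}, right has 1 {14}.
      Root 30: left subtree has 0 nodes { }, right has 3 {6, 25, 39}.
        Root 6: left subtree has 0 nodes { }, right has 2 {25, 39}.
          Root 39: left subtree has 1 node {25}, right has 0 { }.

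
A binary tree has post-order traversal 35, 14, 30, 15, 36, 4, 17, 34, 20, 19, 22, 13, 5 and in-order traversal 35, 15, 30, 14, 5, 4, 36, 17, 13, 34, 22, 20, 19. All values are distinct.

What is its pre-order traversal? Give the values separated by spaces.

5 15 35 30 14 13 17 4 36 22 34 19 20

The last element of post-order is the root; it splits in-order into left and right subtrees.
Root 5: left subtree has 4 nodes {35, 15, 30, 14}, right has 8 {4, 36, 17, 13, 34, 22, 20, 19}.
  Root 15: left subtree has 1 node {35}, right has 2 {30, 14}.
    Root 30: left subtree has 0 nodes { }, right has 1 {14}.
  Root 13: left subtree has 3 nodes {4, 36, 17}, right has 4 {34, 22, 20, 19}.
    Root 17: left subtree has 2 nodes {4, 36}, right has 0 { }.
      Root 4: left subtree has 0 nodes { }, right has 1 {36}.
    Root 22: left subtree has 1 node {34}, right has 2 {20, 19}.
      Root 19: left subtree has 1 node {20}, right has 0 { }.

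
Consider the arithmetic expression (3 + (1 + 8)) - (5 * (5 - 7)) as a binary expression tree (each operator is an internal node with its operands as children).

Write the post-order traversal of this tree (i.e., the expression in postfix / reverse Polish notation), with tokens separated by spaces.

3 1 8 + + 5 5 7 - * -

Post-order on an expression tree gives postfix notation: for each operator, emit left operand, right operand, then the operator.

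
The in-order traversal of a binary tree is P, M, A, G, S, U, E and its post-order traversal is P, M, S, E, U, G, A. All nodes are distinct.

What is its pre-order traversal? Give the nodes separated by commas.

A, M, P, G, U, S, E

The last element of post-order is the root; it splits in-order into left and right subtrees.
Root A: left subtree has 2 nodes {P, M}, right has 4 {G, S, U, E}.
  Root M: left subtree has 1 node {P}, right has 0 { }.
  Root G: left subtree has 0 nodes { }, right has 3 {S, U, E}.
    Root U: left subtree has 1 node {S}, right has 1 {E}.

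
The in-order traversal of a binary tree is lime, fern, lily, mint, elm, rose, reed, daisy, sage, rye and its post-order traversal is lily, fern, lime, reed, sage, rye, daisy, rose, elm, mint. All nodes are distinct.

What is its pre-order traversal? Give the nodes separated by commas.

The last element of post-order is the root; it splits in-order into left and right subtrees.
Root mint: left subtree has 3 nodes {lime, fern, lily}, right has 6 {elm, rose, reed, daisy, sage, rye}.
  Root lime: left subtree has 0 nodes { }, right has 2 {fern, lily}.
    Root fern: left subtree has 0 nodes { }, right has 1 {lily}.
  Root elm: left subtree has 0 nodes { }, right has 5 {rose, reed, daisy, sage, rye}.
    Root rose: left subtree has 0 nodes { }, right has 4 {reed, daisy, sage, rye}.
      Root daisy: left subtree has 1 node {reed}, right has 2 {sage, rye}.
        Root rye: left subtree has 1 node {sage}, right has 0 { }.

mint, lime, fern, lily, elm, rose, daisy, reed, rye, sage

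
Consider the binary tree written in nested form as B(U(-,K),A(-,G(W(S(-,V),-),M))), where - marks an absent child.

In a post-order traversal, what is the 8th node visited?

Post-order visits the left subtree, then the right subtree, then the node.
At B: go left to U.
  At U: no left child.
  At U: go right to K.
    K is a leaf — visit K.
  Visit U.
At B: go right to A.
  At A: no left child.
  At A: go right to G.
    At G: go left to W.
      At W: go left to S.
        At S: no left child.
        At S: go right to V.
          V is a leaf — visit V.
        Visit S.
      At W: no right child.
      Visit W.
    At G: go right to M.
      M is a leaf — visit M.
    Visit G.
  Visit A.
Visit B.
Full post-order sequence: K, U, V, S, W, M, G, A, B.

A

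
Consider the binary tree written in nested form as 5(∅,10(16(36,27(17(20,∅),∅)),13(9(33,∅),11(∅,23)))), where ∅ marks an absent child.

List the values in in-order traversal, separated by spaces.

In-order visits the left subtree, then the node, then the right subtree.
At 5: no left child.
Visit 5.
At 5: go right to 10.
  At 10: go left to 16.
    At 16: go left to 36.
      36 is a leaf — visit 36.
    Visit 16.
    At 16: go right to 27.
      At 27: go left to 17.
        At 17: go left to 20.
          20 is a leaf — visit 20.
        Visit 17.
        At 17: no right child.
      Visit 27.
      At 27: no right child.
  Visit 10.
  At 10: go right to 13.
    At 13: go left to 9.
      At 9: go left to 33.
        33 is a leaf — visit 33.
      Visit 9.
      At 9: no right child.
    Visit 13.
    At 13: go right to 11.
      At 11: no left child.
      Visit 11.
      At 11: go right to 23.
        23 is a leaf — visit 23.

5 36 16 20 17 27 10 33 9 13 11 23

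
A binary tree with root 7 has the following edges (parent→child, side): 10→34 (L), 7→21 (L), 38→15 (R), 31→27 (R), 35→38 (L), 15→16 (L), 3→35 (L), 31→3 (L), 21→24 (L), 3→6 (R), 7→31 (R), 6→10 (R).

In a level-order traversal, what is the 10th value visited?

10

Level-order visits nodes level by level from the root, left to right within each level.
Level 0: 7
Level 1: 21, 31
Level 2: 24, 3, 27
Level 3: 35, 6
Level 4: 38, 10
Level 5: 15, 34
Level 6: 16
Full level-order sequence: 7, 21, 31, 24, 3, 27, 35, 6, 38, 10, 15, 34, 16.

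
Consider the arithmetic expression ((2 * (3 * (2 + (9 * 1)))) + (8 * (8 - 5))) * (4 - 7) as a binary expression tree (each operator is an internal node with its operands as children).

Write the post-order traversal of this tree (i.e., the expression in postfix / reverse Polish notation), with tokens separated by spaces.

Post-order on an expression tree gives postfix notation: for each operator, emit left operand, right operand, then the operator.

2 3 2 9 1 * + * * 8 8 5 - * + 4 7 - *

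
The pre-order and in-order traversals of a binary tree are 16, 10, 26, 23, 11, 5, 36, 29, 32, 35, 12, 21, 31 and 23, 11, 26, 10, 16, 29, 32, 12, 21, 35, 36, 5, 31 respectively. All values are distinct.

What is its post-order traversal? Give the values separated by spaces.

The first element of pre-order is the root; it splits in-order into left and right subtrees.
Root 16: left subtree has 4 nodes {23, 11, 26, 10}, right has 8 {29, 32, 12, 21, 35, 36, 5, 31}.
  Root 10: left subtree has 3 nodes {23, 11, 26}, right has 0 { }.
    Root 26: left subtree has 2 nodes {23, 11}, right has 0 { }.
      Root 23: left subtree has 0 nodes { }, right has 1 {11}.
  Root 5: left subtree has 6 nodes {29, 32, 12, 21, 35, 36}, right has 1 {31}.
    Root 36: left subtree has 5 nodes {29, 32, 12, 21, 35}, right has 0 { }.
      Root 29: left subtree has 0 nodes { }, right has 4 {32, 12, 21, 35}.
        Root 32: left subtree has 0 nodes { }, right has 3 {12, 21, 35}.
          Root 35: left subtree has 2 nodes {12, 21}, right has 0 { }.
            Root 12: left subtree has 0 nodes { }, right has 1 {21}.

11 23 26 10 21 12 35 32 29 36 31 5 16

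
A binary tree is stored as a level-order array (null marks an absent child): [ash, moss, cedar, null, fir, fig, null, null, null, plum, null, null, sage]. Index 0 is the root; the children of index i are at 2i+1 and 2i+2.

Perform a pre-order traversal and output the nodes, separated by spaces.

ash moss fir plum cedar fig sage

Pre-order visits the node, then its left subtree, then its right subtree.
Visit ash.
At ash: go left to moss.
  Visit moss.
  At moss: no left child.
  At moss: go right to fir.
    Visit fir.
    At fir: go left to plum.
      plum is a leaf — visit plum.
    At fir: no right child.
At ash: go right to cedar.
  Visit cedar.
  At cedar: go left to fig.
    Visit fig.
    At fig: no left child.
    At fig: go right to sage.
      sage is a leaf — visit sage.
  At cedar: no right child.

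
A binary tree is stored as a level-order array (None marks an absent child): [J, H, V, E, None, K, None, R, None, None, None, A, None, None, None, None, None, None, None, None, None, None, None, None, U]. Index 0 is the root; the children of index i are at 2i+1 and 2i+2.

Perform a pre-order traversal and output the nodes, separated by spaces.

J H E R V K A U

Pre-order visits the node, then its left subtree, then its right subtree.
Visit J.
At J: go left to H.
  Visit H.
  At H: go left to E.
    Visit E.
    At E: go left to R.
      R is a leaf — visit R.
    At E: no right child.
  At H: no right child.
At J: go right to V.
  Visit V.
  At V: go left to K.
    Visit K.
    At K: go left to A.
      Visit A.
      At A: no left child.
      At A: go right to U.
        U is a leaf — visit U.
    At K: no right child.
  At V: no right child.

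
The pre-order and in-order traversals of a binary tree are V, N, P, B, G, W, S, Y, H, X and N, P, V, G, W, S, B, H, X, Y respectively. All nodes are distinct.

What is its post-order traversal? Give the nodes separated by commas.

P, N, S, W, G, X, H, Y, B, V

The first element of pre-order is the root; it splits in-order into left and right subtrees.
Root V: left subtree has 2 nodes {N, P}, right has 7 {G, W, S, B, H, X, Y}.
  Root N: left subtree has 0 nodes { }, right has 1 {P}.
  Root B: left subtree has 3 nodes {G, W, S}, right has 3 {H, X, Y}.
    Root G: left subtree has 0 nodes { }, right has 2 {W, S}.
      Root W: left subtree has 0 nodes { }, right has 1 {S}.
    Root Y: left subtree has 2 nodes {H, X}, right has 0 { }.
      Root H: left subtree has 0 nodes { }, right has 1 {X}.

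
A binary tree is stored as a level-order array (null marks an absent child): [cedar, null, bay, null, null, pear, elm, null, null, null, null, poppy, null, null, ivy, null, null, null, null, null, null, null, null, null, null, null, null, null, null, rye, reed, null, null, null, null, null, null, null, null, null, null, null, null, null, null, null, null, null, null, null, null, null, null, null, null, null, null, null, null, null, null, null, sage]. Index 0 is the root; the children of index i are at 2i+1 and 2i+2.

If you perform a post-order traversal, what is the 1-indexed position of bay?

8

Post-order visits the left subtree, then the right subtree, then the node.
At cedar: no left child.
At cedar: go right to bay.
  At bay: go left to pear.
    At pear: go left to poppy.
      poppy is a leaf — visit poppy.
    At pear: no right child.
    Visit pear.
  At bay: go right to elm.
    At elm: no left child.
    At elm: go right to ivy.
      At ivy: go left to rye.
        rye is a leaf — visit rye.
      At ivy: go right to reed.
        At reed: no left child.
        At reed: go right to sage.
          sage is a leaf — visit sage.
        Visit reed.
      Visit ivy.
    Visit elm.
  Visit bay.
Visit cedar.
Full post-order sequence: poppy, pear, rye, sage, reed, ivy, elm, bay, cedar.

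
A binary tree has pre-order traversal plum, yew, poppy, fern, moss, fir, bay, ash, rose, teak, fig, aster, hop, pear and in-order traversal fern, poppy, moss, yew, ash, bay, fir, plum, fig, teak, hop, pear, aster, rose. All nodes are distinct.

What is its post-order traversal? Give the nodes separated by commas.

The first element of pre-order is the root; it splits in-order into left and right subtrees.
Root plum: left subtree has 7 nodes {fern, poppy, moss, yew, ash, bay, fir}, right has 6 {fig, teak, hop, pear, aster, rose}.
  Root yew: left subtree has 3 nodes {fern, poppy, moss}, right has 3 {ash, bay, fir}.
    Root poppy: left subtree has 1 node {fern}, right has 1 {moss}.
    Root fir: left subtree has 2 nodes {ash, bay}, right has 0 { }.
      Root bay: left subtree has 1 node {ash}, right has 0 { }.
  Root rose: left subtree has 5 nodes {fig, teak, hop, pear, aster}, right has 0 { }.
    Root teak: left subtree has 1 node {fig}, right has 3 {hop, pear, aster}.
      Root aster: left subtree has 2 nodes {hop, pear}, right has 0 { }.
        Root hop: left subtree has 0 nodes { }, right has 1 {pear}.

fern, moss, poppy, ash, bay, fir, yew, fig, pear, hop, aster, teak, rose, plum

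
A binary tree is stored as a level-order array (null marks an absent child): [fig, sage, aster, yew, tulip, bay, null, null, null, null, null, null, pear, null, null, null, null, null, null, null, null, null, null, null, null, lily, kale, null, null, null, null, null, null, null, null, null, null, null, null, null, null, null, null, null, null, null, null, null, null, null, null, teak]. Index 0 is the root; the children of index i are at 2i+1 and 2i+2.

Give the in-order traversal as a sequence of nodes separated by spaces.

yew sage tulip fig bay teak lily pear kale aster

In-order visits the left subtree, then the node, then the right subtree.
At fig: go left to sage.
  At sage: go left to yew.
    yew is a leaf — visit yew.
  Visit sage.
  At sage: go right to tulip.
    tulip is a leaf — visit tulip.
Visit fig.
At fig: go right to aster.
  At aster: go left to bay.
    At bay: no left child.
    Visit bay.
    At bay: go right to pear.
      At pear: go left to lily.
        At lily: go left to teak.
          teak is a leaf — visit teak.
        Visit lily.
        At lily: no right child.
      Visit pear.
      At pear: go right to kale.
        kale is a leaf — visit kale.
  Visit aster.
  At aster: no right child.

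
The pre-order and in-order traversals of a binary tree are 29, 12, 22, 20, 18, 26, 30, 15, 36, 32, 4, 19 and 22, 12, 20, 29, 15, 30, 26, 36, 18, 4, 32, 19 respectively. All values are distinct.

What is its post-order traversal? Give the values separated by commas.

The first element of pre-order is the root; it splits in-order into left and right subtrees.
Root 29: left subtree has 3 nodes {22, 12, 20}, right has 8 {15, 30, 26, 36, 18, 4, 32, 19}.
  Root 12: left subtree has 1 node {22}, right has 1 {20}.
  Root 18: left subtree has 4 nodes {15, 30, 26, 36}, right has 3 {4, 32, 19}.
    Root 26: left subtree has 2 nodes {15, 30}, right has 1 {36}.
      Root 30: left subtree has 1 node {15}, right has 0 { }.
    Root 32: left subtree has 1 node {4}, right has 1 {19}.

22, 20, 12, 15, 30, 36, 26, 4, 19, 32, 18, 29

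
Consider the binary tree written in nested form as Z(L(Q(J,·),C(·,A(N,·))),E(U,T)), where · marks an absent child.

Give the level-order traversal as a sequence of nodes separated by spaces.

Level-order visits nodes level by level from the root, left to right within each level.
Level 0: Z
Level 1: L, E
Level 2: Q, C, U, T
Level 3: J, A
Level 4: N

Z L E Q C U T J A N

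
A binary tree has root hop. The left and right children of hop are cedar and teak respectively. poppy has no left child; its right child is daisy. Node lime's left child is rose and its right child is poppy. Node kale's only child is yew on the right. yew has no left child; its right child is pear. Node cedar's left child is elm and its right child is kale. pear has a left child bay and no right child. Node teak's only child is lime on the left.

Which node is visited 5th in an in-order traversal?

bay

In-order visits the left subtree, then the node, then the right subtree.
At hop: go left to cedar.
  At cedar: go left to elm.
    elm is a leaf — visit elm.
  Visit cedar.
  At cedar: go right to kale.
    At kale: no left child.
    Visit kale.
    At kale: go right to yew.
      At yew: no left child.
      Visit yew.
      At yew: go right to pear.
        At pear: go left to bay.
          bay is a leaf — visit bay.
        Visit pear.
        At pear: no right child.
Visit hop.
At hop: go right to teak.
  At teak: go left to lime.
    At lime: go left to rose.
      rose is a leaf — visit rose.
    Visit lime.
    At lime: go right to poppy.
      At poppy: no left child.
      Visit poppy.
      At poppy: go right to daisy.
        daisy is a leaf — visit daisy.
  Visit teak.
  At teak: no right child.
Full in-order sequence: elm, cedar, kale, yew, bay, pear, hop, rose, lime, poppy, daisy, teak.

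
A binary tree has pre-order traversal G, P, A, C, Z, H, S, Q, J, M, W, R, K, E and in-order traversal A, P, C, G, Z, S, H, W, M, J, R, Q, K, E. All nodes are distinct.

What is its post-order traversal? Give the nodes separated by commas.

The first element of pre-order is the root; it splits in-order into left and right subtrees.
Root G: left subtree has 3 nodes {A, P, C}, right has 10 {Z, S, H, W, M, J, R, Q, K, E}.
  Root P: left subtree has 1 node {A}, right has 1 {C}.
  Root Z: left subtree has 0 nodes { }, right has 9 {S, H, W, M, J, R, Q, K, E}.
    Root H: left subtree has 1 node {S}, right has 7 {W, M, J, R, Q, K, E}.
      Root Q: left subtree has 4 nodes {W, M, J, R}, right has 2 {K, E}.
        Root J: left subtree has 2 nodes {W, M}, right has 1 {R}.
          Root M: left subtree has 1 node {W}, right has 0 { }.
        Root K: left subtree has 0 nodes { }, right has 1 {E}.

A, C, P, S, W, M, R, J, E, K, Q, H, Z, G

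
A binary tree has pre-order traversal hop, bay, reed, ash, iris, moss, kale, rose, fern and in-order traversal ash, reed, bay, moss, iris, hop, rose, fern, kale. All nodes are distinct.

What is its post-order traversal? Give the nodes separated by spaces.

The first element of pre-order is the root; it splits in-order into left and right subtrees.
Root hop: left subtree has 5 nodes {ash, reed, bay, moss, iris}, right has 3 {rose, fern, kale}.
  Root bay: left subtree has 2 nodes {ash, reed}, right has 2 {moss, iris}.
    Root reed: left subtree has 1 node {ash}, right has 0 { }.
    Root iris: left subtree has 1 node {moss}, right has 0 { }.
  Root kale: left subtree has 2 nodes {rose, fern}, right has 0 { }.
    Root rose: left subtree has 0 nodes { }, right has 1 {fern}.

ash reed moss iris bay fern rose kale hop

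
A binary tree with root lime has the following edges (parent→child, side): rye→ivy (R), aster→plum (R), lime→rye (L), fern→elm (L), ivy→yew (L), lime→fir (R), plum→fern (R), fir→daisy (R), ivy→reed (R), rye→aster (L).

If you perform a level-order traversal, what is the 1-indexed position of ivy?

Level-order visits nodes level by level from the root, left to right within each level.
Level 0: lime
Level 1: rye, fir
Level 2: aster, ivy, daisy
Level 3: plum, yew, reed
Level 4: fern
Level 5: elm
Full level-order sequence: lime, rye, fir, aster, ivy, daisy, plum, yew, reed, fern, elm.

5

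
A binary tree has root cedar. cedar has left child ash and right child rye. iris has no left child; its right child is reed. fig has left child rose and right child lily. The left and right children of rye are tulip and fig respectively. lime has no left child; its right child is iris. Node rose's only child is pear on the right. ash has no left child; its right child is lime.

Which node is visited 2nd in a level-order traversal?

Level-order visits nodes level by level from the root, left to right within each level.
Level 0: cedar
Level 1: ash, rye
Level 2: lime, tulip, fig
Level 3: iris, rose, lily
Level 4: reed, pear
Full level-order sequence: cedar, ash, rye, lime, tulip, fig, iris, rose, lily, reed, pear.

ash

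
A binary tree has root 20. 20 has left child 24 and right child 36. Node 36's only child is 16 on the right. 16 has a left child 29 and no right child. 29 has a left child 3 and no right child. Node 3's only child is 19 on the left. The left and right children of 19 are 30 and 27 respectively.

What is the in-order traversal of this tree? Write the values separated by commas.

In-order visits the left subtree, then the node, then the right subtree.
At 20: go left to 24.
  24 is a leaf — visit 24.
Visit 20.
At 20: go right to 36.
  At 36: no left child.
  Visit 36.
  At 36: go right to 16.
    At 16: go left to 29.
      At 29: go left to 3.
        At 3: go left to 19.
          At 19: go left to 30.
            30 is a leaf — visit 30.
          Visit 19.
          At 19: go right to 27.
            27 is a leaf — visit 27.
        Visit 3.
        At 3: no right child.
      Visit 29.
      At 29: no right child.
    Visit 16.
    At 16: no right child.

24, 20, 36, 30, 19, 27, 3, 29, 16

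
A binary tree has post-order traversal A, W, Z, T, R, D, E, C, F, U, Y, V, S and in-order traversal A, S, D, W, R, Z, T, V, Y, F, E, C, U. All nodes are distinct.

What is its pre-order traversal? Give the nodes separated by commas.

S, A, V, D, R, W, T, Z, Y, U, F, C, E

The last element of post-order is the root; it splits in-order into left and right subtrees.
Root S: left subtree has 1 node {A}, right has 11 {D, W, R, Z, T, V, Y, F, E, C, U}.
  Root V: left subtree has 5 nodes {D, W, R, Z, T}, right has 5 {Y, F, E, C, U}.
    Root D: left subtree has 0 nodes { }, right has 4 {W, R, Z, T}.
      Root R: left subtree has 1 node {W}, right has 2 {Z, T}.
        Root T: left subtree has 1 node {Z}, right has 0 { }.
    Root Y: left subtree has 0 nodes { }, right has 4 {F, E, C, U}.
      Root U: left subtree has 3 nodes {F, E, C}, right has 0 { }.
        Root F: left subtree has 0 nodes { }, right has 2 {E, C}.
          Root C: left subtree has 1 node {E}, right has 0 { }.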